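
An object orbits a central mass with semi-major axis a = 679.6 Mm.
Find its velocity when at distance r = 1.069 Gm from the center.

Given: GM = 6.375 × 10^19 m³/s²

Convert to SI: a = 679.6 Mm = 6.796e+08 m; r = 1.069 Gm = 1.069e+09 m.
Vis-viva: v = √(GM · (2/r − 1/a)).
2/r − 1/a = 2/1.069e+09 − 1/6.796e+08 = 3.99454e-10 m⁻¹.
v = √(6.375e+19 · 3.99454e-10) m/s ≈ 1.596e+05 m/s = 159.6 km/s.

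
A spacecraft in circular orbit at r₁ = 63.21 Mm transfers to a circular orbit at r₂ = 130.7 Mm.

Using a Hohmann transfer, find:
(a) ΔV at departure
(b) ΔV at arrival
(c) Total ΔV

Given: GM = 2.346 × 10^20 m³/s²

Convert to SI: r₁ = 63.21 Mm = 6.321e+07 m; r₂ = 130.7 Mm = 1.307e+08 m.
Transfer semi-major axis: a_t = (r₁ + r₂)/2 = (6.321e+07 + 1.307e+08)/2 = 9.6955e+07 m.
Circular speeds: v₁ = √(GM/r₁) = 1.92651e+06 m/s, v₂ = √(GM/r₂) = 1.33976e+06 m/s.
Transfer speeds (vis-viva v² = GM(2/r − 1/a_t)): v₁ᵗ = 2.23678e+06 m/s, v₂ᵗ = 1.08177e+06 m/s.
(a) ΔV₁ = |v₁ᵗ − v₁| ≈ 3.103e+05 m/s = 310.3 km/s.
(b) ΔV₂ = |v₂ − v₂ᵗ| ≈ 2.58e+05 m/s = 258 km/s.
(c) ΔV_total = ΔV₁ + ΔV₂ ≈ 5.683e+05 m/s = 568.3 km/s.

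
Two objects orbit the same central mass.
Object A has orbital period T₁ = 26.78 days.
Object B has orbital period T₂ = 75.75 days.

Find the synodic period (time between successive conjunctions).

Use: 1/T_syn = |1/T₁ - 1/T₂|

Convert to SI: T₁ = 26.78 days = 2.31379e+06 s; T₂ = 75.75 days = 6.5448e+06 s.
T_syn = |T₁ · T₂ / (T₁ − T₂)|.
T_syn = |2.31379e+06 · 6.5448e+06 / (2.31379e+06 − 6.5448e+06)| s ≈ 3.579e+06 s = 41.43 days.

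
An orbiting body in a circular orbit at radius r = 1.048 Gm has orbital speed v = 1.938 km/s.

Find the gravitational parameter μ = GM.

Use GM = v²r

Convert to SI: r = 1.048 Gm = 1.048e+09 m; v = 1.938 km/s = 1938 m/s.
For a circular orbit v² = GM/r, so GM = v² · r.
GM = (1938)² · 1.048e+09 m³/s² ≈ 3.936e+15 m³/s² = 3.936 × 10^15 m³/s².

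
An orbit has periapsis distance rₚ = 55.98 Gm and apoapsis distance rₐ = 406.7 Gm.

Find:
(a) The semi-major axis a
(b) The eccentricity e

Convert to SI: rₚ = 55.98 Gm = 5.598e+10 m; rₐ = 406.7 Gm = 4.067e+11 m.
(a) a = (rₚ + rₐ) / 2 = (5.598e+10 + 4.067e+11) / 2 ≈ 2.313e+11 m = 231.3 Gm.
(b) e = (rₐ − rₚ) / (rₐ + rₚ) = (4.067e+11 − 5.598e+10) / (4.067e+11 + 5.598e+10) ≈ 0.758.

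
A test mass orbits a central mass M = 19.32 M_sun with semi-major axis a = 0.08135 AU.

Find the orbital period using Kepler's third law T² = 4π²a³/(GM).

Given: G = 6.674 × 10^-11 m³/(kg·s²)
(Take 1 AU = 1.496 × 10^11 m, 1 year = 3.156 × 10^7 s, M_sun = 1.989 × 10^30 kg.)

Convert to SI: a = 0.08135 AU = 1.217e+10 m; M = 19.32 M_sun = 3.84275e+31 kg.
GM = G · M = 6.674e-11 · 3.84275e+31 = 2.56465e+21 m³/s².
Kepler's third law: T = 2π √(a³ / GM).
Substituting a = 1.217e+10 m and GM = 2.56465e+21 m³/s²:
T = 2π √((1.217e+10)³ / 2.56465e+21) s
T ≈ 1.666e+05 s = 0.005278 years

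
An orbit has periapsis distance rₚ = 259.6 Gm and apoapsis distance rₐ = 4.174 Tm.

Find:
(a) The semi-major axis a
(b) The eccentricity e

Convert to SI: rₚ = 259.6 Gm = 2.596e+11 m; rₐ = 4.174 Tm = 4.174e+12 m.
(a) a = (rₚ + rₐ) / 2 = (2.596e+11 + 4.174e+12) / 2 ≈ 2.217e+12 m = 2.217 Tm.
(b) e = (rₐ − rₚ) / (rₐ + rₚ) = (4.174e+12 − 2.596e+11) / (4.174e+12 + 2.596e+11) ≈ 0.8829.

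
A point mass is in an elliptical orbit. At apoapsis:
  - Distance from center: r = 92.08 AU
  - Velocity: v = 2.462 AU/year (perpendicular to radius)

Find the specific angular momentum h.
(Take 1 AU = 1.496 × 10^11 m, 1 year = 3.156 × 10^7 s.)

Convert to SI: r = 92.08 AU = 1.37752e+13 m; v = 2.462 AU/year = 11670.3 m/s.
With v perpendicular to r, h = r · v.
h = 1.37752e+13 · 11670.3 m²/s ≈ 1.608e+17 m²/s.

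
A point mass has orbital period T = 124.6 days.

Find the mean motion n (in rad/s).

Convert to SI: T = 124.6 days = 1.07654e+07 s.
n = 2π / T.
n = 2π / 1.07654e+07 s ≈ 5.836e-07 rad/s.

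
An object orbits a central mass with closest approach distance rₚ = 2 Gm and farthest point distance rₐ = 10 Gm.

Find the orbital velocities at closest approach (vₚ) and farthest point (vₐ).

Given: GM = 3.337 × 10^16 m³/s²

Convert to SI: rₚ = 2 Gm = 2e+09 m; rₐ = 10 Gm = 1e+10 m.
Use the vis-viva equation v² = GM(2/r − 1/a) with a = (rₚ + rₐ)/2 = (2e+09 + 1e+10)/2 = 6e+09 m.
vₚ = √(GM · (2/rₚ − 1/a)) = √(3.337e+16 · (2/2e+09 − 1/6e+09)) m/s ≈ 5273 m/s = 5.273 km/s.
vₐ = √(GM · (2/rₐ − 1/a)) = √(3.337e+16 · (2/1e+10 − 1/6e+09)) m/s ≈ 1055 m/s = 1.055 km/s.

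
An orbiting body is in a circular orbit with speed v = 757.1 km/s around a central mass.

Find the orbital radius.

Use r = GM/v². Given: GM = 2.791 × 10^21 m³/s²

Convert to SI: v = 757.1 km/s = 757100 m/s.
For a circular orbit, v² = GM / r, so r = GM / v².
r = 2.791e+21 / (757100)² m ≈ 4.869e+09 m = 4.869 Gm.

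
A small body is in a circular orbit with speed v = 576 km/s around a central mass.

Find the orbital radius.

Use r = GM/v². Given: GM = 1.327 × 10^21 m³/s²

Convert to SI: v = 576 km/s = 576000 m/s.
For a circular orbit, v² = GM / r, so r = GM / v².
r = 1.327e+21 / (576000)² m ≈ 4e+09 m = 4 Gm.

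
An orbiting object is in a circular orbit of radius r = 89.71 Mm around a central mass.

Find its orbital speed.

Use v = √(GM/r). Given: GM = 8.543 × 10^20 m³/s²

Convert to SI: r = 89.71 Mm = 8.971e+07 m.
For a circular orbit, gravity supplies the centripetal force, so v = √(GM / r).
v = √(8.543e+20 / 8.971e+07) m/s ≈ 3.086e+06 m/s = 3086 km/s.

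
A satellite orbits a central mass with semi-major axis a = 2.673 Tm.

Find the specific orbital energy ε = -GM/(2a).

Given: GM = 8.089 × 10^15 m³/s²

Convert to SI: a = 2.673 Tm = 2.673e+12 m.
ε = −GM / (2a).
ε = −8.089e+15 / (2 · 2.673e+12) J/kg ≈ -1513 J/kg = -1.513 kJ/kg.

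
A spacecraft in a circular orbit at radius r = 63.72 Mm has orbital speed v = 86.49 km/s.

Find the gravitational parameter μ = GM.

Convert to SI: r = 63.72 Mm = 6.372e+07 m; v = 86.49 km/s = 86490 m/s.
For a circular orbit v² = GM/r, so GM = v² · r.
GM = (86490)² · 6.372e+07 m³/s² ≈ 4.767e+17 m³/s² = 4.767 × 10^17 m³/s².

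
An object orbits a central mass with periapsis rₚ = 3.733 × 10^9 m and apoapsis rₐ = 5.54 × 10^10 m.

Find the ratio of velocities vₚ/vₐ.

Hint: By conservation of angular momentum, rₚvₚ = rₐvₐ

Conservation of angular momentum gives rₚvₚ = rₐvₐ, so vₚ/vₐ = rₐ/rₚ.
vₚ/vₐ = 5.54e+10 / 3.733e+09 ≈ 14.84.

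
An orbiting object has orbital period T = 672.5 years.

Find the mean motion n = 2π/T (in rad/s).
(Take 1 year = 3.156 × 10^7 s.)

Convert to SI: T = 672.5 years = 2.12241e+10 s.
n = 2π / T.
n = 2π / 2.12241e+10 s ≈ 2.96e-10 rad/s.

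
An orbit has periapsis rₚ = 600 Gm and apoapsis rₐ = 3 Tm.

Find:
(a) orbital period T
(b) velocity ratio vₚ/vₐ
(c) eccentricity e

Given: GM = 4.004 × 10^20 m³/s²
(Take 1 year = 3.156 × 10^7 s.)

Convert to SI: rₚ = 600 Gm = 6e+11 m; rₐ = 3 Tm = 3e+12 m.
(a) With a = (rₚ + rₐ)/2 = 1.8e+12 m, T = 2π √(a³/GM) = 2π √((1.8e+12)³/4.004e+20) s ≈ 7.583e+08 s
(b) Conservation of angular momentum (rₚvₚ = rₐvₐ) gives vₚ/vₐ = rₐ/rₚ = 3e+12/6e+11 ≈ 5
(c) e = (rₐ − rₚ)/(rₐ + rₚ) = (3e+12 − 6e+11)/(3e+12 + 6e+11) ≈ 0.6667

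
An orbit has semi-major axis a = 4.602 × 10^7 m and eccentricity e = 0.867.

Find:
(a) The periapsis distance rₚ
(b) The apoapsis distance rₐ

(a) rₚ = a(1 − e) = 4.602e+07 · (1 − 0.867) = 4.602e+07 · 0.133 ≈ 6.121e+06 m = 6.121 × 10^6 m.
(b) rₐ = a(1 + e) = 4.602e+07 · (1 + 0.867) = 4.602e+07 · 1.867 ≈ 8.592e+07 m = 8.592 × 10^7 m.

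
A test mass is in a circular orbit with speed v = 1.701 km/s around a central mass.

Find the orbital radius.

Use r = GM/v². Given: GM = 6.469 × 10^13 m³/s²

Convert to SI: v = 1.701 km/s = 1701 m/s.
For a circular orbit, v² = GM / r, so r = GM / v².
r = 6.469e+13 / (1701)² m ≈ 2.236e+07 m = 2.236 × 10^7 m.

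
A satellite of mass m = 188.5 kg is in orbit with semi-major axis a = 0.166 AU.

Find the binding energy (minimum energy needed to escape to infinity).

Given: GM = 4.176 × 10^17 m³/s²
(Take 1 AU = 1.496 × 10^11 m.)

Convert to SI: a = 0.166 AU = 2.48336e+10 m.
Total orbital energy is E = −GMm/(2a); binding energy is E_bind = −E = GMm/(2a).
E_bind = 4.176e+17 · 188.5 / (2 · 2.48336e+10) J ≈ 1.585e+09 J = 1.585 GJ.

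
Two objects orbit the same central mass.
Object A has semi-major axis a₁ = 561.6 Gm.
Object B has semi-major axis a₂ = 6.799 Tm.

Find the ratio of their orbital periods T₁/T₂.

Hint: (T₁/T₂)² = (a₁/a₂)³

Convert to SI: a₁ = 561.6 Gm = 5.616e+11 m; a₂ = 6.799 Tm = 6.799e+12 m.
From Kepler's third law, (T₁/T₂)² = (a₁/a₂)³, so T₁/T₂ = (a₁/a₂)^(3/2).
a₁/a₂ = 5.616e+11 / 6.799e+12 = 0.0826004.
T₁/T₂ = (0.0826004)^(3/2) ≈ 0.02374.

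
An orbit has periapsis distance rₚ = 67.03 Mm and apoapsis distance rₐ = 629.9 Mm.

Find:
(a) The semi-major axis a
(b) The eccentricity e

Convert to SI: rₚ = 67.03 Mm = 6.703e+07 m; rₐ = 629.9 Mm = 6.299e+08 m.
(a) a = (rₚ + rₐ) / 2 = (6.703e+07 + 6.299e+08) / 2 ≈ 3.485e+08 m = 348.5 Mm.
(b) e = (rₐ − rₚ) / (rₐ + rₚ) = (6.299e+08 − 6.703e+07) / (6.299e+08 + 6.703e+07) ≈ 0.8076.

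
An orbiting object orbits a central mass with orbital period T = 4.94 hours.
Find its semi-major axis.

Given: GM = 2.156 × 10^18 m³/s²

Convert to SI: T = 4.94 hours = 17784 s.
Invert Kepler's third law: a = (GM · T² / (4π²))^(1/3).
Substituting T = 17784 s and GM = 2.156e+18 m³/s²:
a = (2.156e+18 · (17784)² / (4π²))^(1/3) m
a ≈ 2.585e+08 m = 258.5 Mm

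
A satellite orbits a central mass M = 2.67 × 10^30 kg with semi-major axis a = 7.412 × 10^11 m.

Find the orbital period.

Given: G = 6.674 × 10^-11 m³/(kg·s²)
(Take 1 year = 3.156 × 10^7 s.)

GM = G · M = 6.674e-11 · 2.67e+30 = 1.78196e+20 m³/s².
Kepler's third law: T = 2π √(a³ / GM).
Substituting a = 7.412e+11 m and GM = 1.78196e+20 m³/s²:
T = 2π √((7.412e+11)³ / 1.78196e+20) s
T ≈ 3.004e+08 s = 9.517 years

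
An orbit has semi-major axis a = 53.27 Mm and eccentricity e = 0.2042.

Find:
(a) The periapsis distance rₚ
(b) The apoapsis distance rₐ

Convert to SI: a = 53.27 Mm = 5.327e+07 m.
(a) rₚ = a(1 − e) = 5.327e+07 · (1 − 0.2042) = 5.327e+07 · 0.7958 ≈ 4.239e+07 m = 42.39 Mm.
(b) rₐ = a(1 + e) = 5.327e+07 · (1 + 0.2042) = 5.327e+07 · 1.2042 ≈ 6.415e+07 m = 64.15 Mm.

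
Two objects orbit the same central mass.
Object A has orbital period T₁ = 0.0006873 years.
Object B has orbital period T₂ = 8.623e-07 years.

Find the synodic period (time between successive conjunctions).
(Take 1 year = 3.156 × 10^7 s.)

Convert to SI: T₁ = 0.0006873 years = 21691.2 s; T₂ = 8.623e-07 years = 27.2142 s.
T_syn = |T₁ · T₂ / (T₁ − T₂)|.
T_syn = |21691.2 · 27.2142 / (21691.2 − 27.2142)| s ≈ 27.25 s = 8.634e-07 years.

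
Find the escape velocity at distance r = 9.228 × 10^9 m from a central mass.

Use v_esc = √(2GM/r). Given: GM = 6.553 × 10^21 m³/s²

Escape velocity comes from setting total energy to zero: ½v² − GM/r = 0 ⇒ v_esc = √(2GM / r).
v_esc = √(2 · 6.553e+21 / 9.228e+09) m/s ≈ 1.192e+06 m/s = 1192 km/s.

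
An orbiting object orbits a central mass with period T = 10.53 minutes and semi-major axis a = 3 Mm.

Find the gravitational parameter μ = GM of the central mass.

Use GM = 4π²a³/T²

Convert to SI: T = 10.53 minutes = 631.8 s; a = 3 Mm = 3e+06 m.
GM = 4π² · a³ / T².
GM = 4π² · (3e+06)³ / (631.8)² m³/s² ≈ 2.67e+15 m³/s² = 2.67 × 10^15 m³/s².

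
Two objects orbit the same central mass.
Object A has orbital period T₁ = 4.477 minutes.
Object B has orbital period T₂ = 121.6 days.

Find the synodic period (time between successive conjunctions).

Convert to SI: T₁ = 4.477 minutes = 268.62 s; T₂ = 121.6 days = 1.05062e+07 s.
T_syn = |T₁ · T₂ / (T₁ − T₂)|.
T_syn = |268.62 · 1.05062e+07 / (268.62 − 1.05062e+07)| s ≈ 268.6 s = 4.477 minutes.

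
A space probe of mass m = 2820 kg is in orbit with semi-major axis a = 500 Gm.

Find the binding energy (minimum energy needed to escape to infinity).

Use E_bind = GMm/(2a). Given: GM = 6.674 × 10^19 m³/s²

Convert to SI: a = 500 Gm = 5e+11 m.
Total orbital energy is E = −GMm/(2a); binding energy is E_bind = −E = GMm/(2a).
E_bind = 6.674e+19 · 2820 / (2 · 5e+11) J ≈ 1.882e+11 J = 188.2 GJ.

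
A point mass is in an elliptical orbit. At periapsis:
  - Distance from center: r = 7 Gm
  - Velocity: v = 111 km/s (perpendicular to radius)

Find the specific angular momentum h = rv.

Convert to SI: r = 7 Gm = 7e+09 m; v = 111 km/s = 111000 m/s.
With v perpendicular to r, h = r · v.
h = 7e+09 · 111000 m²/s ≈ 7.77e+14 m²/s.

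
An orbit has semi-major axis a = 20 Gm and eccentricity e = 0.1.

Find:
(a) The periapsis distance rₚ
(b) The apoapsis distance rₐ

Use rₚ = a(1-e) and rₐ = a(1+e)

Convert to SI: a = 20 Gm = 2e+10 m.
(a) rₚ = a(1 − e) = 2e+10 · (1 − 0.1) = 2e+10 · 0.9 ≈ 1.8e+10 m = 18 Gm.
(b) rₐ = a(1 + e) = 2e+10 · (1 + 0.1) = 2e+10 · 1.1 ≈ 2.2e+10 m = 22 Gm.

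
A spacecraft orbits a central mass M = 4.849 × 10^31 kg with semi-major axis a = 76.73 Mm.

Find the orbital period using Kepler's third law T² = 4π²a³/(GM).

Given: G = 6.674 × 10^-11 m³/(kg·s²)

Convert to SI: a = 76.73 Mm = 7.673e+07 m.
GM = G · M = 6.674e-11 · 4.849e+31 = 3.23622e+21 m³/s².
Kepler's third law: T = 2π √(a³ / GM).
Substituting a = 7.673e+07 m and GM = 3.23622e+21 m³/s²:
T = 2π √((7.673e+07)³ / 3.23622e+21) s
T ≈ 74.23 s = 1.237 minutes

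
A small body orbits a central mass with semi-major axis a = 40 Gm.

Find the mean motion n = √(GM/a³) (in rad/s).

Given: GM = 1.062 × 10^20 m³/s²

Convert to SI: a = 40 Gm = 4e+10 m.
n = √(GM / a³).
n = √(1.062e+20 / (4e+10)³) rad/s ≈ 1.288e-06 rad/s.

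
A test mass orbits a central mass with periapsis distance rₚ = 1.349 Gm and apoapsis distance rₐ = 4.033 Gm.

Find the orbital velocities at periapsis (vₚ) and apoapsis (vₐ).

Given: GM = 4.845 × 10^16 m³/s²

Convert to SI: rₚ = 1.349 Gm = 1.349e+09 m; rₐ = 4.033 Gm = 4.033e+09 m.
Use the vis-viva equation v² = GM(2/r − 1/a) with a = (rₚ + rₐ)/2 = (1.349e+09 + 4.033e+09)/2 = 2.691e+09 m.
vₚ = √(GM · (2/rₚ − 1/a)) = √(4.845e+16 · (2/1.349e+09 − 1/2.691e+09)) m/s ≈ 7337 m/s = 7.337 km/s.
vₐ = √(GM · (2/rₐ − 1/a)) = √(4.845e+16 · (2/4.033e+09 − 1/2.691e+09)) m/s ≈ 2454 m/s = 2.454 km/s.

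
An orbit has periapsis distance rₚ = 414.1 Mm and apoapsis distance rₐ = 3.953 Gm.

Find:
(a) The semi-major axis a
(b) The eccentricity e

Convert to SI: rₚ = 414.1 Mm = 4.141e+08 m; rₐ = 3.953 Gm = 3.953e+09 m.
(a) a = (rₚ + rₐ) / 2 = (4.141e+08 + 3.953e+09) / 2 ≈ 2.184e+09 m = 2.184 Gm.
(b) e = (rₐ − rₚ) / (rₐ + rₚ) = (3.953e+09 − 4.141e+08) / (3.953e+09 + 4.141e+08) ≈ 0.8104.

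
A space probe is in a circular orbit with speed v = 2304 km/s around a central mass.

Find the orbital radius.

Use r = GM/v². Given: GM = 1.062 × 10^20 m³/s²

Convert to SI: v = 2304 km/s = 2.304e+06 m/s.
For a circular orbit, v² = GM / r, so r = GM / v².
r = 1.062e+20 / (2.304e+06)² m ≈ 2.001e+07 m = 20.01 Mm.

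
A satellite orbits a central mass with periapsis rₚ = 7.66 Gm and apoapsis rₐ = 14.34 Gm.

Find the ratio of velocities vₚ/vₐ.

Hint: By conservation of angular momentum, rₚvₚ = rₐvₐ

Convert to SI: rₚ = 7.66 Gm = 7.66e+09 m; rₐ = 14.34 Gm = 1.434e+10 m.
Conservation of angular momentum gives rₚvₚ = rₐvₐ, so vₚ/vₐ = rₐ/rₚ.
vₚ/vₐ = 1.434e+10 / 7.66e+09 ≈ 1.872.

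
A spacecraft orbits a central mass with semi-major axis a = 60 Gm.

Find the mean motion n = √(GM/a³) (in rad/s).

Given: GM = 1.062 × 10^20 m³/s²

Convert to SI: a = 60 Gm = 6e+10 m.
n = √(GM / a³).
n = √(1.062e+20 / (6e+10)³) rad/s ≈ 7.012e-07 rad/s.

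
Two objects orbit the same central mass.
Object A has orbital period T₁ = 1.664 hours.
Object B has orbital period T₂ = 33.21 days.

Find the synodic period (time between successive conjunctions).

Convert to SI: T₁ = 1.664 hours = 5990.4 s; T₂ = 33.21 days = 2.86934e+06 s.
T_syn = |T₁ · T₂ / (T₁ − T₂)|.
T_syn = |5990.4 · 2.86934e+06 / (5990.4 − 2.86934e+06)| s ≈ 6003 s = 1.667 hours.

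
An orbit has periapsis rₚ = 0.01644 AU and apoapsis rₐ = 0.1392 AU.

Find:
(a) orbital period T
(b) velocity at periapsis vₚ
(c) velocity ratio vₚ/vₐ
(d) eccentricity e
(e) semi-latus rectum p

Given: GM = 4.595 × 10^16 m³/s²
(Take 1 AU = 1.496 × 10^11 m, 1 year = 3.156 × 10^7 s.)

Convert to SI: rₚ = 0.01644 AU = 2.45942e+09 m; rₐ = 0.1392 AU = 2.08243e+10 m.
(a) With a = (rₚ + rₐ)/2 = 1.16419e+10 m, T = 2π √(a³/GM) = 2π √((1.16419e+10)³/4.595e+16) s ≈ 3.682e+07 s
(b) With a = (rₚ + rₐ)/2 = 1.16419e+10 m, vₚ = √(GM (2/rₚ − 1/a)) = √(4.595e+16 · (2/2.45942e+09 − 1/1.16419e+10)) m/s ≈ 5781 m/s
(c) Conservation of angular momentum (rₚvₚ = rₐvₐ) gives vₚ/vₐ = rₐ/rₚ = 2.08243e+10/2.45942e+09 ≈ 8.467
(d) e = (rₐ − rₚ)/(rₐ + rₚ) = (2.08243e+10 − 2.45942e+09)/(2.08243e+10 + 2.45942e+09) ≈ 0.7887
(e) From a = (rₚ + rₐ)/2 = 1.16419e+10 m and e = (rₐ − rₚ)/(rₐ + rₚ) = 0.788743, p = a(1 − e²) = 1.16419e+10 · (1 − (0.788743)²) ≈ 4.399e+09 m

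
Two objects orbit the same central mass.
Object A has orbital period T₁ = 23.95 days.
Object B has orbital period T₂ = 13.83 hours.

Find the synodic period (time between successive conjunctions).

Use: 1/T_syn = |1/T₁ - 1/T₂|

Convert to SI: T₁ = 23.95 days = 2.06928e+06 s; T₂ = 13.83 hours = 49788 s.
T_syn = |T₁ · T₂ / (T₁ − T₂)|.
T_syn = |2.06928e+06 · 49788 / (2.06928e+06 − 49788)| s ≈ 5.102e+04 s = 14.17 hours.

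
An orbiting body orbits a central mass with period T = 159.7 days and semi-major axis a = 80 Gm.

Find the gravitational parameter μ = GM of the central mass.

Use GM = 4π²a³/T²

Convert to SI: T = 159.7 days = 1.37981e+07 s; a = 80 Gm = 8e+10 m.
GM = 4π² · a³ / T².
GM = 4π² · (8e+10)³ / (1.37981e+07)² m³/s² ≈ 1.062e+20 m³/s² = 1.062 × 10^20 m³/s².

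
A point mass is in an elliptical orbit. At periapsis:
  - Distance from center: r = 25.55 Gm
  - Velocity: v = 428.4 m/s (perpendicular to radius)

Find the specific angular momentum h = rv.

Convert to SI: r = 25.55 Gm = 2.555e+10 m.
With v perpendicular to r, h = r · v.
h = 2.555e+10 · 428.4 m²/s ≈ 1.095e+13 m²/s.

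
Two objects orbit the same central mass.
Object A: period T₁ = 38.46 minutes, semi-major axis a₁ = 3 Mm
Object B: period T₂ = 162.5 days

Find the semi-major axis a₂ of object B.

Convert to SI: T₁ = 38.46 minutes = 2307.6 s; a₁ = 3 Mm = 3e+06 m; T₂ = 162.5 days = 1.404e+07 s.
Kepler's third law: (T₁/T₂)² = (a₁/a₂)³ ⇒ a₂ = a₁ · (T₂/T₁)^(2/3).
T₂/T₁ = 1.404e+07 / 2307.6 = 6084.24.
a₂ = 3e+06 · (6084.24)^(2/3) m ≈ 9.998e+08 m = 999.8 Mm.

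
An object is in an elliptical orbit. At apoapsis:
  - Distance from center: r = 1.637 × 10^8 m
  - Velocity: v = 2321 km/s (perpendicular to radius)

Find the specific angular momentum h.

Convert to SI: v = 2321 km/s = 2.321e+06 m/s.
With v perpendicular to r, h = r · v.
h = 1.637e+08 · 2.321e+06 m²/s ≈ 3.799e+14 m²/s.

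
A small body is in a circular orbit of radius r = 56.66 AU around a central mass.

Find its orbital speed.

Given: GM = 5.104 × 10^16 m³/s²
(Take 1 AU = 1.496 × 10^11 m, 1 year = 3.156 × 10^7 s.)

Convert to SI: r = 56.66 AU = 8.47634e+12 m.
For a circular orbit, gravity supplies the centripetal force, so v = √(GM / r).
v = √(5.104e+16 / 8.47634e+12) m/s ≈ 77.6 m/s = 0.01637 AU/year.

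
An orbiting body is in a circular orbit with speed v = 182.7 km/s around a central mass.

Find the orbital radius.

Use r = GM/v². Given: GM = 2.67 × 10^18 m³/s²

Convert to SI: v = 182.7 km/s = 182700 m/s.
For a circular orbit, v² = GM / r, so r = GM / v².
r = 2.67e+18 / (182700)² m ≈ 7.999e+07 m = 79.99 Mm.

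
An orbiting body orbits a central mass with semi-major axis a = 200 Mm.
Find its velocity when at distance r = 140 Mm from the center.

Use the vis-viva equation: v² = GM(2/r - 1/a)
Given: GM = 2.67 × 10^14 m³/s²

Convert to SI: a = 200 Mm = 2e+08 m; r = 140 Mm = 1.4e+08 m.
Vis-viva: v = √(GM · (2/r − 1/a)).
2/r − 1/a = 2/1.4e+08 − 1/2e+08 = 9.28571e-09 m⁻¹.
v = √(2.67e+14 · 9.28571e-09) m/s ≈ 1575 m/s = 1.575 km/s.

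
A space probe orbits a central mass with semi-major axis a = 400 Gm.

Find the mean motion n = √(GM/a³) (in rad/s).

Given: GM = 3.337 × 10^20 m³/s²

Convert to SI: a = 400 Gm = 4e+11 m.
n = √(GM / a³).
n = √(3.337e+20 / (4e+11)³) rad/s ≈ 7.221e-08 rad/s.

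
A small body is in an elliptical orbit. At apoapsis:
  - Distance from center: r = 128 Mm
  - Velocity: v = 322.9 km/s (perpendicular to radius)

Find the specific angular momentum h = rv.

Convert to SI: r = 128 Mm = 1.28e+08 m; v = 322.9 km/s = 322900 m/s.
With v perpendicular to r, h = r · v.
h = 1.28e+08 · 322900 m²/s ≈ 4.133e+13 m²/s.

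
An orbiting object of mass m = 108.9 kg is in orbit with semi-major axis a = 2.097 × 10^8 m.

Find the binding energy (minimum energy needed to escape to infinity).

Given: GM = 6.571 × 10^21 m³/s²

Total orbital energy is E = −GMm/(2a); binding energy is E_bind = −E = GMm/(2a).
E_bind = 6.571e+21 · 108.9 / (2 · 2.097e+08) J ≈ 1.706e+15 J = 1.706 PJ.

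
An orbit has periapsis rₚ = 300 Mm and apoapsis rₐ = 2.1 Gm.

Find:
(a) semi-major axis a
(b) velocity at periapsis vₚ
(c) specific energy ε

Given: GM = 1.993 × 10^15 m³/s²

Convert to SI: rₚ = 300 Mm = 3e+08 m; rₐ = 2.1 Gm = 2.1e+09 m.
(a) a = (rₚ + rₐ)/2 = (3e+08 + 2.1e+09)/2 ≈ 1.2e+09 m
(b) With a = (rₚ + rₐ)/2 = 1.2e+09 m, vₚ = √(GM (2/rₚ − 1/a)) = √(1.993e+15 · (2/3e+08 − 1/1.2e+09)) m/s ≈ 3410 m/s
(c) With a = (rₚ + rₐ)/2 = 1.2e+09 m, ε = −GM/(2a) = −1.993e+15/(2 · 1.2e+09) J/kg ≈ -8.304e+05 J/kg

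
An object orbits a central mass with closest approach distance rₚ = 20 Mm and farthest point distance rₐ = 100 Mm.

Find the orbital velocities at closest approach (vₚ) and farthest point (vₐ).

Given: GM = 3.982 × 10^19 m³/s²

Convert to SI: rₚ = 20 Mm = 2e+07 m; rₐ = 100 Mm = 1e+08 m.
Use the vis-viva equation v² = GM(2/r − 1/a) with a = (rₚ + rₐ)/2 = (2e+07 + 1e+08)/2 = 6e+07 m.
vₚ = √(GM · (2/rₚ − 1/a)) = √(3.982e+19 · (2/2e+07 − 1/6e+07)) m/s ≈ 1.822e+06 m/s = 1822 km/s.
vₐ = √(GM · (2/rₐ − 1/a)) = √(3.982e+19 · (2/1e+08 − 1/6e+07)) m/s ≈ 3.643e+05 m/s = 364.3 km/s.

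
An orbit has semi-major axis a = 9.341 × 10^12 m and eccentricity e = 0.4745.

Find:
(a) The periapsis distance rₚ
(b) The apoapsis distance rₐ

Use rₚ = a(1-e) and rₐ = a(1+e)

(a) rₚ = a(1 − e) = 9.341e+12 · (1 − 0.4745) = 9.341e+12 · 0.5255 ≈ 4.909e+12 m = 4.909 × 10^12 m.
(b) rₐ = a(1 + e) = 9.341e+12 · (1 + 0.4745) = 9.341e+12 · 1.4745 ≈ 1.377e+13 m = 1.377 × 10^13 m.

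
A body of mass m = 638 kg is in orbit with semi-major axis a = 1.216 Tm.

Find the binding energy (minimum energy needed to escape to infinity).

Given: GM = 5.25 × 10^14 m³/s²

Convert to SI: a = 1.216 Tm = 1.216e+12 m.
Total orbital energy is E = −GMm/(2a); binding energy is E_bind = −E = GMm/(2a).
E_bind = 5.25e+14 · 638 / (2 · 1.216e+12) J ≈ 1.377e+05 J = 137.7 kJ.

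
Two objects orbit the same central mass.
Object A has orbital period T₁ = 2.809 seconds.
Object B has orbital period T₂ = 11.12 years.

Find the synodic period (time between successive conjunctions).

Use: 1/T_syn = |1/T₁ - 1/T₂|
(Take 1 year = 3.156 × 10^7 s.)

Convert to SI: T₂ = 11.12 years = 3.50947e+08 s.
T_syn = |T₁ · T₂ / (T₁ − T₂)|.
T_syn = |2.809 · 3.50947e+08 / (2.809 − 3.50947e+08)| s ≈ 2.809 s = 2.809 seconds.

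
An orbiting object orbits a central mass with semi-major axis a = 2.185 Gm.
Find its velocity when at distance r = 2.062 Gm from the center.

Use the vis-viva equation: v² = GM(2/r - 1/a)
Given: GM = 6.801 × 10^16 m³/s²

Convert to SI: a = 2.185 Gm = 2.185e+09 m; r = 2.062 Gm = 2.062e+09 m.
Vis-viva: v = √(GM · (2/r − 1/a)).
2/r − 1/a = 2/2.062e+09 − 1/2.185e+09 = 5.12266e-10 m⁻¹.
v = √(6.801e+16 · 5.12266e-10) m/s ≈ 5902 m/s = 5.902 km/s.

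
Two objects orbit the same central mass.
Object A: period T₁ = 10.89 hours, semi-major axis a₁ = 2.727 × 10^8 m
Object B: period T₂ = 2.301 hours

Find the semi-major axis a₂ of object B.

Convert to SI: T₁ = 10.89 hours = 39204 s; T₂ = 2.301 hours = 8283.6 s.
Kepler's third law: (T₁/T₂)² = (a₁/a₂)³ ⇒ a₂ = a₁ · (T₂/T₁)^(2/3).
T₂/T₁ = 8283.6 / 39204 = 0.211295.
a₂ = 2.727e+08 · (0.211295)^(2/3) m ≈ 9.674e+07 m = 9.674 × 10^7 m.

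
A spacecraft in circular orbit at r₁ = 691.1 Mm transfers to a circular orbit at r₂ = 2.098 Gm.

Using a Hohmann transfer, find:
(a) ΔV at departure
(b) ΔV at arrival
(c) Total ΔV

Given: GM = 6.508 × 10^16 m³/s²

Convert to SI: r₁ = 691.1 Mm = 6.911e+08 m; r₂ = 2.098 Gm = 2.098e+09 m.
Transfer semi-major axis: a_t = (r₁ + r₂)/2 = (6.911e+08 + 2.098e+09)/2 = 1.39455e+09 m.
Circular speeds: v₁ = √(GM/r₁) = 9704.06 m/s, v₂ = √(GM/r₂) = 5569.56 m/s.
Transfer speeds (vis-viva v² = GM(2/r − 1/a_t)): v₁ᵗ = 11902.5 m/s, v₂ᵗ = 3920.8 m/s.
(a) ΔV₁ = |v₁ᵗ − v₁| ≈ 2198 m/s = 2.198 km/s.
(b) ΔV₂ = |v₂ − v₂ᵗ| ≈ 1649 m/s = 1.649 km/s.
(c) ΔV_total = ΔV₁ + ΔV₂ ≈ 3847 m/s = 3.847 km/s.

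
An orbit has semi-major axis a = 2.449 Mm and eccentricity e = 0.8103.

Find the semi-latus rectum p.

Convert to SI: a = 2.449 Mm = 2.449e+06 m.
p = a (1 − e²).
p = 2.449e+06 · (1 − (0.8103)²) = 2.449e+06 · 0.343414 ≈ 8.41e+05 m = 841 km.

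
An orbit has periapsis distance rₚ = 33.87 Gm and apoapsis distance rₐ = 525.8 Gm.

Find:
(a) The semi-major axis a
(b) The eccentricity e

Convert to SI: rₚ = 33.87 Gm = 3.387e+10 m; rₐ = 525.8 Gm = 5.258e+11 m.
(a) a = (rₚ + rₐ) / 2 = (3.387e+10 + 5.258e+11) / 2 ≈ 2.798e+11 m = 279.8 Gm.
(b) e = (rₐ − rₚ) / (rₐ + rₚ) = (5.258e+11 − 3.387e+10) / (5.258e+11 + 3.387e+10) ≈ 0.879.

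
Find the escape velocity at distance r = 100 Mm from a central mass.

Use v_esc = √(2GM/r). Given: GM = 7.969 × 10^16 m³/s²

Convert to SI: r = 100 Mm = 1e+08 m.
Escape velocity comes from setting total energy to zero: ½v² − GM/r = 0 ⇒ v_esc = √(2GM / r).
v_esc = √(2 · 7.969e+16 / 1e+08) m/s ≈ 3.992e+04 m/s = 39.92 km/s.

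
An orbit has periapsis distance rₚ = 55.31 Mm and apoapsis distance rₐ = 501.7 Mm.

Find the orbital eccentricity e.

Convert to SI: rₚ = 55.31 Mm = 5.531e+07 m; rₐ = 501.7 Mm = 5.017e+08 m.
e = (rₐ − rₚ) / (rₐ + rₚ).
e = (5.017e+08 − 5.531e+07) / (5.017e+08 + 5.531e+07) = 4.4639e+08 / 5.5701e+08 ≈ 0.8014.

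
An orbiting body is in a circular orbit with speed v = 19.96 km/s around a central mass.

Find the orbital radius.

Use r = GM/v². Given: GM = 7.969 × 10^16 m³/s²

Convert to SI: v = 19.96 km/s = 19960 m/s.
For a circular orbit, v² = GM / r, so r = GM / v².
r = 7.969e+16 / (19960)² m ≈ 2e+08 m = 200 Mm.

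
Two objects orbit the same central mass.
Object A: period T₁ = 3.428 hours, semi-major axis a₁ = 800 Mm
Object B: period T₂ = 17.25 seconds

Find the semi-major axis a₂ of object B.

Convert to SI: T₁ = 3.428 hours = 12340.8 s; a₁ = 800 Mm = 8e+08 m.
Kepler's third law: (T₁/T₂)² = (a₁/a₂)³ ⇒ a₂ = a₁ · (T₂/T₁)^(2/3).
T₂/T₁ = 17.25 / 12340.8 = 0.0013978.
a₂ = 8e+08 · (0.0013978)^(2/3) m ≈ 1e+07 m = 10 Mm.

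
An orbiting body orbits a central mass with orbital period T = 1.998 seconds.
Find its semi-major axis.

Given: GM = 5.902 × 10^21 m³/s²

Invert Kepler's third law: a = (GM · T² / (4π²))^(1/3).
Substituting T = 1.998 s and GM = 5.902e+21 m³/s²:
a = (5.902e+21 · (1.998)² / (4π²))^(1/3) m
a ≈ 8.419e+06 m = 8.419 × 10^6 m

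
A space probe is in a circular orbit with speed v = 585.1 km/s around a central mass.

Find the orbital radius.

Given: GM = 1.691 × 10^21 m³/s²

Convert to SI: v = 585.1 km/s = 585100 m/s.
For a circular orbit, v² = GM / r, so r = GM / v².
r = 1.691e+21 / (585100)² m ≈ 4.94e+09 m = 4.94 Gm.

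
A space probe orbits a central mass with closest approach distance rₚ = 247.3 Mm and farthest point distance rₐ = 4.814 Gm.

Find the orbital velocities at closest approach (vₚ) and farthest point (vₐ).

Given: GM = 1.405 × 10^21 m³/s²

Convert to SI: rₚ = 247.3 Mm = 2.473e+08 m; rₐ = 4.814 Gm = 4.814e+09 m.
Use the vis-viva equation v² = GM(2/r − 1/a) with a = (rₚ + rₐ)/2 = (2.473e+08 + 4.814e+09)/2 = 2.53065e+09 m.
vₚ = √(GM · (2/rₚ − 1/a)) = √(1.405e+21 · (2/2.473e+08 − 1/2.53065e+09)) m/s ≈ 3.287e+06 m/s = 3287 km/s.
vₐ = √(GM · (2/rₐ − 1/a)) = √(1.405e+21 · (2/4.814e+09 − 1/2.53065e+09)) m/s ≈ 1.689e+05 m/s = 168.9 km/s.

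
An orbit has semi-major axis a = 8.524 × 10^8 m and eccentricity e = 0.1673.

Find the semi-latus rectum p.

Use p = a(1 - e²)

p = a (1 − e²).
p = 8.524e+08 · (1 − (0.1673)²) = 8.524e+08 · 0.972011 ≈ 8.285e+08 m = 8.285 × 10^8 m.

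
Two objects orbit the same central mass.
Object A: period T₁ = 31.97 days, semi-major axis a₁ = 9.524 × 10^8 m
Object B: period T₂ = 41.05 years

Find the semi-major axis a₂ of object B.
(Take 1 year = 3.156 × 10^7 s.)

Convert to SI: T₁ = 31.97 days = 2.76221e+06 s; T₂ = 41.05 years = 1.29554e+09 s.
Kepler's third law: (T₁/T₂)² = (a₁/a₂)³ ⇒ a₂ = a₁ · (T₂/T₁)^(2/3).
T₂/T₁ = 1.29554e+09 / 2.76221e+06 = 469.023.
a₂ = 9.524e+08 · (469.023)^(2/3) m ≈ 5.749e+10 m = 5.749 × 10^10 m.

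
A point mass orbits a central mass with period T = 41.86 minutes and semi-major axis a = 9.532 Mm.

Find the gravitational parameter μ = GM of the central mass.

Convert to SI: T = 41.86 minutes = 2511.6 s; a = 9.532 Mm = 9.532e+06 m.
GM = 4π² · a³ / T².
GM = 4π² · (9.532e+06)³ / (2511.6)² m³/s² ≈ 5.42e+15 m³/s² = 5.42 × 10^15 m³/s².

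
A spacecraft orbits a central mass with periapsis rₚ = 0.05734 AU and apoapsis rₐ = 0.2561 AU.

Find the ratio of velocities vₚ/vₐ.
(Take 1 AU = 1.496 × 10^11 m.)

Convert to SI: rₚ = 0.05734 AU = 8.57806e+09 m; rₐ = 0.2561 AU = 3.83126e+10 m.
Conservation of angular momentum gives rₚvₚ = rₐvₐ, so vₚ/vₐ = rₐ/rₚ.
vₚ/vₐ = 3.83126e+10 / 8.57806e+09 ≈ 4.466.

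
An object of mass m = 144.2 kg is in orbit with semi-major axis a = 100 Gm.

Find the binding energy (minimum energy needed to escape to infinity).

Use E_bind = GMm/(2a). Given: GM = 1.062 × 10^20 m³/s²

Convert to SI: a = 100 Gm = 1e+11 m.
Total orbital energy is E = −GMm/(2a); binding energy is E_bind = −E = GMm/(2a).
E_bind = 1.062e+20 · 144.2 / (2 · 1e+11) J ≈ 7.657e+10 J = 76.57 GJ.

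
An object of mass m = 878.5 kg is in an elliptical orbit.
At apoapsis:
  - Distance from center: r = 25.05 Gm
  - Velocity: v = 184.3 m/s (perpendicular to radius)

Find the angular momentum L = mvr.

Convert to SI: r = 25.05 Gm = 2.505e+10 m.
Since v is perpendicular to r, L = m · v · r.
L = 878.5 · 184.3 · 2.505e+10 kg·m²/s ≈ 4.056e+15 kg·m²/s.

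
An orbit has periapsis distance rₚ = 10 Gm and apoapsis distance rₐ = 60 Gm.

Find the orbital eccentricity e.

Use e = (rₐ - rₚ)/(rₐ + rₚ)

Convert to SI: rₚ = 10 Gm = 1e+10 m; rₐ = 60 Gm = 6e+10 m.
e = (rₐ − rₚ) / (rₐ + rₚ).
e = (6e+10 − 1e+10) / (6e+10 + 1e+10) = 5e+10 / 7e+10 ≈ 0.7143.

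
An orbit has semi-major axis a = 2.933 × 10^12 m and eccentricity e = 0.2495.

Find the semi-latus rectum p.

p = a (1 − e²).
p = 2.933e+12 · (1 − (0.2495)²) = 2.933e+12 · 0.93775 ≈ 2.75e+12 m = 2.75 × 10^12 m.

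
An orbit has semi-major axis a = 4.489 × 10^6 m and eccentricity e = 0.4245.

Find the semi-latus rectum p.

p = a (1 − e²).
p = 4.489e+06 · (1 − (0.4245)²) = 4.489e+06 · 0.8198 ≈ 3.68e+06 m = 3.68 × 10^6 m.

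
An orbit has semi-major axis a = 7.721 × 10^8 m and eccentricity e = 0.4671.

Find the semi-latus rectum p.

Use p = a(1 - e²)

p = a (1 − e²).
p = 7.721e+08 · (1 − (0.4671)²) = 7.721e+08 · 0.781818 ≈ 6.036e+08 m = 6.036 × 10^8 m.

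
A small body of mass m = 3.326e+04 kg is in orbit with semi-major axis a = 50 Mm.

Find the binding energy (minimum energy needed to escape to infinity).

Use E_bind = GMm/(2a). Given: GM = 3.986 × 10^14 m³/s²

Convert to SI: a = 50 Mm = 5e+07 m.
Total orbital energy is E = −GMm/(2a); binding energy is E_bind = −E = GMm/(2a).
E_bind = 3.986e+14 · 3.326e+04 / (2 · 5e+07) J ≈ 1.326e+11 J = 132.6 GJ.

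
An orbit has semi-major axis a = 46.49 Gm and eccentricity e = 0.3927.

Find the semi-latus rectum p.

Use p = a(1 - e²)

Convert to SI: a = 46.49 Gm = 4.649e+10 m.
p = a (1 − e²).
p = 4.649e+10 · (1 − (0.3927)²) = 4.649e+10 · 0.845787 ≈ 3.932e+10 m = 39.32 Gm.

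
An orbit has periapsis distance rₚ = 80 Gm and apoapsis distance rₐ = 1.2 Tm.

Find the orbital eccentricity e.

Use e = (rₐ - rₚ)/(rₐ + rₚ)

Convert to SI: rₚ = 80 Gm = 8e+10 m; rₐ = 1.2 Tm = 1.2e+12 m.
e = (rₐ − rₚ) / (rₐ + rₚ).
e = (1.2e+12 − 8e+10) / (1.2e+12 + 8e+10) = 1.12e+12 / 1.28e+12 ≈ 0.875.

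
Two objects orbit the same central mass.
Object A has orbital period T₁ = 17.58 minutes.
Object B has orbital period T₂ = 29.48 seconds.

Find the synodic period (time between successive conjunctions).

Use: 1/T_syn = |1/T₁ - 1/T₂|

Convert to SI: T₁ = 17.58 minutes = 1054.8 s.
T_syn = |T₁ · T₂ / (T₁ − T₂)|.
T_syn = |1054.8 · 29.48 / (1054.8 − 29.48)| s ≈ 30.33 s = 30.33 seconds.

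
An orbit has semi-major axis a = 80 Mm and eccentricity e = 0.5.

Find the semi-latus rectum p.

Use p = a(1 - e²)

Convert to SI: a = 80 Mm = 8e+07 m.
p = a (1 − e²).
p = 8e+07 · (1 − (0.5)²) = 8e+07 · 0.75 ≈ 6e+07 m = 60 Mm.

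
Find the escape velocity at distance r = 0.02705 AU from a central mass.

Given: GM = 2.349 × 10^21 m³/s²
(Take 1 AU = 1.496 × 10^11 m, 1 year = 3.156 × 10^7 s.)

Convert to SI: r = 0.02705 AU = 4.04668e+09 m.
Escape velocity comes from setting total energy to zero: ½v² − GM/r = 0 ⇒ v_esc = √(2GM / r).
v_esc = √(2 · 2.349e+21 / 4.04668e+09) m/s ≈ 1.077e+06 m/s = 227.3 AU/year.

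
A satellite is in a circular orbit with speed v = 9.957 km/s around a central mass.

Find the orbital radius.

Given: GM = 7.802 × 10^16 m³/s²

Convert to SI: v = 9.957 km/s = 9957 m/s.
For a circular orbit, v² = GM / r, so r = GM / v².
r = 7.802e+16 / (9957)² m ≈ 7.87e+08 m = 787 Mm.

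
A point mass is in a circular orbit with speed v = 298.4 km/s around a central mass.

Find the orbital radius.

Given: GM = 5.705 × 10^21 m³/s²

Convert to SI: v = 298.4 km/s = 298400 m/s.
For a circular orbit, v² = GM / r, so r = GM / v².
r = 5.705e+21 / (298400)² m ≈ 6.407e+10 m = 64.07 Gm.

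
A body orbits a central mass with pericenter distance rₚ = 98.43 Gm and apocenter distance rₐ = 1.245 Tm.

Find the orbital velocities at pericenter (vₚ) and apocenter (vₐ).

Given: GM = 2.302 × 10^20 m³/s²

Convert to SI: rₚ = 98.43 Gm = 9.843e+10 m; rₐ = 1.245 Tm = 1.245e+12 m.
Use the vis-viva equation v² = GM(2/r − 1/a) with a = (rₚ + rₐ)/2 = (9.843e+10 + 1.245e+12)/2 = 6.71715e+11 m.
vₚ = √(GM · (2/rₚ − 1/a)) = √(2.302e+20 · (2/9.843e+10 − 1/6.71715e+11)) m/s ≈ 6.584e+04 m/s = 65.84 km/s.
vₐ = √(GM · (2/rₐ − 1/a)) = √(2.302e+20 · (2/1.245e+12 − 1/6.71715e+11)) m/s ≈ 5205 m/s = 5.205 km/s.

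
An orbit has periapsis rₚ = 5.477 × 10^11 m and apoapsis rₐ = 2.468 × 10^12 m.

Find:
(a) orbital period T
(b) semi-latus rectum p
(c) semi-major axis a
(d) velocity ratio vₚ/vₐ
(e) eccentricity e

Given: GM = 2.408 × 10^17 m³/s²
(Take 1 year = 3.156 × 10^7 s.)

(a) With a = (rₚ + rₐ)/2 = 1.50785e+12 m, T = 2π √(a³/GM) = 2π √((1.50785e+12)³/2.408e+17) s ≈ 2.371e+10 s
(b) From a = (rₚ + rₐ)/2 = 1.50785e+12 m and e = (rₐ − rₚ)/(rₐ + rₚ) = 0.636768, p = a(1 − e²) = 1.50785e+12 · (1 − (0.636768)²) ≈ 8.965e+11 m
(c) a = (rₚ + rₐ)/2 = (5.477e+11 + 2.468e+12)/2 ≈ 1.508e+12 m
(d) Conservation of angular momentum (rₚvₚ = rₐvₐ) gives vₚ/vₐ = rₐ/rₚ = 2.468e+12/5.477e+11 ≈ 4.506
(e) e = (rₐ − rₚ)/(rₐ + rₚ) = (2.468e+12 − 5.477e+11)/(2.468e+12 + 5.477e+11) ≈ 0.6368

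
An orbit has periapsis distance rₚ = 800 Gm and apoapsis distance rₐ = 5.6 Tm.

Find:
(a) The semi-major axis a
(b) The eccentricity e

Convert to SI: rₚ = 800 Gm = 8e+11 m; rₐ = 5.6 Tm = 5.6e+12 m.
(a) a = (rₚ + rₐ) / 2 = (8e+11 + 5.6e+12) / 2 ≈ 3.2e+12 m = 3.2 Tm.
(b) e = (rₐ − rₚ) / (rₐ + rₚ) = (5.6e+12 − 8e+11) / (5.6e+12 + 8e+11) ≈ 0.75.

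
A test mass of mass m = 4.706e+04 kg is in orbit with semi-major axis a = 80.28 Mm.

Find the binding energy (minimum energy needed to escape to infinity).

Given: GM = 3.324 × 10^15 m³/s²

Convert to SI: a = 80.28 Mm = 8.028e+07 m.
Total orbital energy is E = −GMm/(2a); binding energy is E_bind = −E = GMm/(2a).
E_bind = 3.324e+15 · 4.706e+04 / (2 · 8.028e+07) J ≈ 9.743e+11 J = 974.3 GJ.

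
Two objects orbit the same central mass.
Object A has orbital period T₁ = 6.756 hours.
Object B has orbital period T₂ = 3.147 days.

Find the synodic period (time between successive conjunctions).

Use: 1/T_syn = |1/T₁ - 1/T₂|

Convert to SI: T₁ = 6.756 hours = 24321.6 s; T₂ = 3.147 days = 271901 s.
T_syn = |T₁ · T₂ / (T₁ − T₂)|.
T_syn = |24321.6 · 271901 / (24321.6 − 271901)| s ≈ 2.671e+04 s = 7.42 hours.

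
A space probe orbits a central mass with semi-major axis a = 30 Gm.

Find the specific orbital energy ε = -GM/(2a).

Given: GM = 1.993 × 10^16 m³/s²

Convert to SI: a = 30 Gm = 3e+10 m.
ε = −GM / (2a).
ε = −1.993e+16 / (2 · 3e+10) J/kg ≈ -3.322e+05 J/kg = -332.2 kJ/kg.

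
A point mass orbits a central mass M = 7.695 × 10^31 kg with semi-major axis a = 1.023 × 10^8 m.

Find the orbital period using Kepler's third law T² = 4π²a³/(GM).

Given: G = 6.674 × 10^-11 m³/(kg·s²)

GM = G · M = 6.674e-11 · 7.695e+31 = 5.13564e+21 m³/s².
Kepler's third law: T = 2π √(a³ / GM).
Substituting a = 1.023e+08 m and GM = 5.13564e+21 m³/s²:
T = 2π √((1.023e+08)³ / 5.13564e+21) s
T ≈ 90.72 s = 1.512 minutes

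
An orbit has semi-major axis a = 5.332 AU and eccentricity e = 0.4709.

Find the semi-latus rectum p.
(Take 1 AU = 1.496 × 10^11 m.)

Convert to SI: a = 5.332 AU = 7.97667e+11 m.
p = a (1 − e²).
p = 7.97667e+11 · (1 − (0.4709)²) = 7.97667e+11 · 0.778253 ≈ 6.208e+11 m = 4.15 AU.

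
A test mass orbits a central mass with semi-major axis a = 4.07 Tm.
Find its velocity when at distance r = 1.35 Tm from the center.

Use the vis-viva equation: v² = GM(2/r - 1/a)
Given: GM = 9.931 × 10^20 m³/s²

Convert to SI: a = 4.07 Tm = 4.07e+12 m; r = 1.35 Tm = 1.35e+12 m.
Vis-viva: v = √(GM · (2/r − 1/a)).
2/r − 1/a = 2/1.35e+12 − 1/4.07e+12 = 1.23578e-12 m⁻¹.
v = √(9.931e+20 · 1.23578e-12) m/s ≈ 3.503e+04 m/s = 35.03 km/s.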